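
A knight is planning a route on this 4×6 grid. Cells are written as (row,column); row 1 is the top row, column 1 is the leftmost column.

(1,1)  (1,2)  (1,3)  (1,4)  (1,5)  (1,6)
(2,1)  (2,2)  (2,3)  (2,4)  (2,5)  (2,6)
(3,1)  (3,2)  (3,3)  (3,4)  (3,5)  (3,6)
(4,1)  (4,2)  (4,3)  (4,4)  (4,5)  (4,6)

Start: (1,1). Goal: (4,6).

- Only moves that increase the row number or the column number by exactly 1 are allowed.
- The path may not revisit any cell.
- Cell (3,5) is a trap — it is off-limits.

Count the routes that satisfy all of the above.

26

A right/down-only route from (1,1) to (4,6) makes exactly 3 down-moves and 5 right-moves in some order.
With no other constraints that would be C(8,3) = 56 routes.
Subtract routes through each blocked cell (inclusion–exclusion for overlaps): − through (3,5): 30 → 26.
That gives 26 routes.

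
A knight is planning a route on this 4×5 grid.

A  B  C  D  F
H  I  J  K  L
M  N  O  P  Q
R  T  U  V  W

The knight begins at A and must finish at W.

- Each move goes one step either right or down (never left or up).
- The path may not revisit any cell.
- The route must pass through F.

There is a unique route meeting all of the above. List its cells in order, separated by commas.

A, B, C, D, F, L, Q, W

Moves only go right or down, so the column and row indices never decrease.
Route from A: 4× right (reaching F), 3× down (reaching W) — 7 moves in all.
Check: all required cells visited.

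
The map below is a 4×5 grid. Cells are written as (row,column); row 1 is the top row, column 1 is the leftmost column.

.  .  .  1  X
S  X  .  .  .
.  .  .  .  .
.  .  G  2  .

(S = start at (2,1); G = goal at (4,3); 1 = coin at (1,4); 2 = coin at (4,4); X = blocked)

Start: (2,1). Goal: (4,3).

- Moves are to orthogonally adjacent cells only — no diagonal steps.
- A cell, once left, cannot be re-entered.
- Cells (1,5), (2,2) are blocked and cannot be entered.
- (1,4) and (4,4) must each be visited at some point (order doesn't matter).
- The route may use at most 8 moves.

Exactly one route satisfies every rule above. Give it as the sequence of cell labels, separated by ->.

(2,1) -> (1,1) -> (1,2) -> (1,3) -> (1,4) -> (2,4) -> (3,4) -> (4,4) -> (4,3)

The 8-move cap with required stops at (1,4), (4,4) leaves no slack for detours.
Route from (2,1): up to (1,1), 3× right (reaching (1,4)), 3× down (reaching (4,4)), left to (4,3) — 8 moves in all.
Check: all required cells visited; 8 ≤ 8 moves.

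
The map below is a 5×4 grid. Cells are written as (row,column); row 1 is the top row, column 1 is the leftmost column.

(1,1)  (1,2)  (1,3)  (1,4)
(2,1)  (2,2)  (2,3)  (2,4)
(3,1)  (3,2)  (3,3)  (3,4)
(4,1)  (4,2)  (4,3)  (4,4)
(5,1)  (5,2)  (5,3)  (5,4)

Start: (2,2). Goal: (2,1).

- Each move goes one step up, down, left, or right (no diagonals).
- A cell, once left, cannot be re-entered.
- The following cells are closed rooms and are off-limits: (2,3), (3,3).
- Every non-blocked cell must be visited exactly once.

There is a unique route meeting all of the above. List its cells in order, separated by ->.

Need to visit all 18 open cells exactly once, starting at (2,2) and ending at (2,1).
Cell (5,1) has only two open neighbours ((4,1) and (5,2)), so the path must pass straight through it: one of those is the cell it's entered from and the other is where it exits.
Route from (2,2): down to (3,2), left to (3,1), 2× down (reaching (5,1)), right to (5,2), up to (4,2), right to (4,3), down to (5,3), right to (5,4), 4× up (reaching (1,4)), 3× left (reaching (1,1)), down to (2,1) — 17 moves in all.
Check: all 18 open cells covered.

(2,2) -> (3,2) -> (3,1) -> (4,1) -> (5,1) -> (5,2) -> (4,2) -> (4,3) -> (5,3) -> (5,4) -> (4,4) -> (3,4) -> (2,4) -> (1,4) -> (1,3) -> (1,2) -> (1,1) -> (2,1)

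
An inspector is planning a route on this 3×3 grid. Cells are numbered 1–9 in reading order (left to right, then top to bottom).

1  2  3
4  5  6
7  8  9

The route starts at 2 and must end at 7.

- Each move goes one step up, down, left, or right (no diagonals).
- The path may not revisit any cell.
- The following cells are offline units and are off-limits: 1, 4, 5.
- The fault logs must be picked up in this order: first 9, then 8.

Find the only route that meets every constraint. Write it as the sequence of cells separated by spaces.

2 3 6 9 8 7

The waypoints must appear in the order 9, 8, with no cell reused.
Route from 2: right 1 to 3, down 2 to 9, left 2 to 7 — 5 moves in all.
Check: order respected (9 at step 3, 8 at step 4).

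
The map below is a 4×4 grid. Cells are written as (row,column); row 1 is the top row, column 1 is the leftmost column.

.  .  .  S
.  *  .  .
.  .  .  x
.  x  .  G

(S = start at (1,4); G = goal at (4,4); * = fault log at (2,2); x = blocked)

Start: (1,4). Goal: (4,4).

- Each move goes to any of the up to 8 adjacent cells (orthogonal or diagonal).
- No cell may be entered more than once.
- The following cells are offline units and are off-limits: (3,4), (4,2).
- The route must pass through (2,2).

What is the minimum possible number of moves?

4

Any route passes through (2,2) somewhere between (1,4) and (4,4). Summing Chebyshev distances along the two legs ((1,4) → (2,2) → (4,4)) gives a lower bound of 2 + 2 = 4 moves.
A route of 4 moves achieves this: (1,4) → (1,3) → (2,2) → (3,3) → (4,4).
Since 4 matches the lower bound, it is optimal.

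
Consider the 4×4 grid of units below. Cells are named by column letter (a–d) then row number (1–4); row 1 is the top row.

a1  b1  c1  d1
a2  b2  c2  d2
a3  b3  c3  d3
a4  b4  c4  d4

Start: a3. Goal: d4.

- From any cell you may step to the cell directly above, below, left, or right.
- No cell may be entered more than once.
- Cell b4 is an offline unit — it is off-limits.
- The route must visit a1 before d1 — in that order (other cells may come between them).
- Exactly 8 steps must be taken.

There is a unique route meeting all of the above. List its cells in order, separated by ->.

The waypoints must appear in the order a1, d1, with no cell reused.
Route from a3: 2× up (reaching a1), 3× right (reaching d1), 3× down (reaching d4) — 8 moves in all.
Check: order respected (a1 at step 2, d1 at step 5); 8 moves as required.

a3 -> a2 -> a1 -> b1 -> c1 -> d1 -> d2 -> d3 -> d4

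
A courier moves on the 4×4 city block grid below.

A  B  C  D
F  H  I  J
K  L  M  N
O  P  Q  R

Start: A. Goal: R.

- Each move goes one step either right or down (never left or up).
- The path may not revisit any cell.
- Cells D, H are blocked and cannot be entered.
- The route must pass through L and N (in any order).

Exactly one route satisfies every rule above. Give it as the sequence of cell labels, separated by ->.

A -> F -> K -> L -> M -> N -> R

Moves only go right or down, so the column and row indices never decrease.
Route from A: down 2 to K, right 3 to N, down 1 to R — 6 moves in all.
Check: all required cells visited.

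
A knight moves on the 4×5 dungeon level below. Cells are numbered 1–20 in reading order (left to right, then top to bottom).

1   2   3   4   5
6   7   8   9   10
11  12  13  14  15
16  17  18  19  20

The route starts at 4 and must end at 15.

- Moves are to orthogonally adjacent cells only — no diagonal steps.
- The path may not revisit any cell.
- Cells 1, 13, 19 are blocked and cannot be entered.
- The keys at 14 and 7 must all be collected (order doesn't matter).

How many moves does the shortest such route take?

Any route passes through 14 and 7 in some order between 4 and 15. Summing Manhattan distances along each leg and taking the cheapest ordering (4 → 7 → 14 → 15) gives a lower bound of 3 + 3 + 1 = 7 moves.
A route of 7 moves achieves this: 4 → 3 → 2 → 7 → 8 → 9 → 14 → 15.
Since 7 matches the lower bound, it is optimal.

7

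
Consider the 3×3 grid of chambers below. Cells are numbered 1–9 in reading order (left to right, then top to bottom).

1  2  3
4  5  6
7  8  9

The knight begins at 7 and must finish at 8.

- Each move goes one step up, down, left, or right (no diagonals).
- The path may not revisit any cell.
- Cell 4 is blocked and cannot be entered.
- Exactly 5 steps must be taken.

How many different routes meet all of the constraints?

Need simple routes of exactly 5 moves from 7 to 8 (Manhattan distance 1, so 2 moves are spent on a detour and 2 undoing it).
No route satisfies every constraint, so the count is 0.

0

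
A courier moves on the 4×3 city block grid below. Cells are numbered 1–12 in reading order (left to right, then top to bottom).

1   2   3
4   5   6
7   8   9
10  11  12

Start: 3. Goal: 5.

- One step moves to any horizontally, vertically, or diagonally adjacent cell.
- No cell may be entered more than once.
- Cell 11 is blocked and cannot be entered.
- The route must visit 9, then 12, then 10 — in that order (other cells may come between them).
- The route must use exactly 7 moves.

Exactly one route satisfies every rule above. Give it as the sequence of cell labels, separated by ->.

3 -> 6 -> 9 -> 12 -> 8 -> 10 -> 7 -> 5

The waypoints must appear in the order 9, 12, 10, with no cell reused.
Route from 3: 3× down (reaching 12), up-left to 8, down-left to 10, up to 7, up-right to 5 — 7 moves in all.
Check: order respected (9 at step 2, 12 at step 3, 10 at step 5); 7 moves as required.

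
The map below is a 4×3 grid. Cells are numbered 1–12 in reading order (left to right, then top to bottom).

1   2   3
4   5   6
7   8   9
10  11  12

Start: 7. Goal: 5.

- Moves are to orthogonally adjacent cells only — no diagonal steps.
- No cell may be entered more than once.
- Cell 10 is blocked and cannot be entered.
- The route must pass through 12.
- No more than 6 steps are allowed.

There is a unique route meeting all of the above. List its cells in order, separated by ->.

Any route must reach 12 and still end at 5 within 6 moves, so the order of the required stops is forced.
Route from 7: right to 8, down to 11, right to 12, 2× up (reaching 6), left to 5 — 6 moves in all.
Check: all required cells visited; 6 ≤ 6 moves.

7 -> 8 -> 11 -> 12 -> 9 -> 6 -> 5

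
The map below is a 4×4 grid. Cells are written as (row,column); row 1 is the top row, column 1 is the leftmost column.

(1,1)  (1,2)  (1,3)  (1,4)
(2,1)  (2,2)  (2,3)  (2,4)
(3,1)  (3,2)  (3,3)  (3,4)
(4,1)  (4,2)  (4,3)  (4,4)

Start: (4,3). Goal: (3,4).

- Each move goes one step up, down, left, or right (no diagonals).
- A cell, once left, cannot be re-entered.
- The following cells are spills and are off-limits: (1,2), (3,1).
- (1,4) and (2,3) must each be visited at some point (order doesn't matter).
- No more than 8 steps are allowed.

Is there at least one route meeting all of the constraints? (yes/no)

yes

One route that works: (4,3) → (3,3) → (2,3) → (1,3) → (1,4) → (2,4) → (3,4).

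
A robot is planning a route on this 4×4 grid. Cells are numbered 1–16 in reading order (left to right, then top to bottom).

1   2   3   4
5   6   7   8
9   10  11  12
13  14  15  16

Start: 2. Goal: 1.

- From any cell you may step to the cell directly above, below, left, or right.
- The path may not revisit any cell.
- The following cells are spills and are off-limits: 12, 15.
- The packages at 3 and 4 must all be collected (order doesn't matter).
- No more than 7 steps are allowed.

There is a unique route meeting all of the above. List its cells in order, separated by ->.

2 -> 3 -> 4 -> 8 -> 7 -> 6 -> 5 -> 1

The 7-move cap with required stops at 3, 4 leaves no slack for detours.
Route from 2: right 2 to 4, down 1 to 8, left 3 to 5, up 1 to 1 — 7 moves in all.
Check: all required cells visited; 7 ≤ 7 moves.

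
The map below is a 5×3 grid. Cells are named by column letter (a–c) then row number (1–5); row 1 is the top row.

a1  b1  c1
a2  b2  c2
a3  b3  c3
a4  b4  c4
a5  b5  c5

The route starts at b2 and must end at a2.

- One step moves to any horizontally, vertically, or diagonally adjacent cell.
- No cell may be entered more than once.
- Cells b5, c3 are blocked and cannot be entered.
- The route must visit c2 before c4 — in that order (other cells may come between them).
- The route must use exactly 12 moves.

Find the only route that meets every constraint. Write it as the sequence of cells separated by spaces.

The waypoints must appear in the order c2, c4, with no cell reused.
Route from b2: up-left 1 to a1, right 2 to c1, down 1 to c2, down-left 1 to b3, down-right 1 to c4, down 1 to c5, up-left 1 to b4, down-left 1 to a5, up 3 to a2 — 12 moves in all.
Check: order respected (c2 at step 4, c4 at step 6); 12 moves as required.

b2 a1 b1 c1 c2 b3 c4 c5 b4 a5 a4 a3 a2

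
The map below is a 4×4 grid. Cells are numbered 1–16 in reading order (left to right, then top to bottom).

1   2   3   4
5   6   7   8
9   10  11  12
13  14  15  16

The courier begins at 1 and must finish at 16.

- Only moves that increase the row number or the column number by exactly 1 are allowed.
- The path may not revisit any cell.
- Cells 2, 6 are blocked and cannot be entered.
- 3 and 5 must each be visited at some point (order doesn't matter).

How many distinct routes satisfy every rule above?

A right/down-only route from 1 to 16 makes exactly 3 down-moves and 3 right-moves in some order.
With no other constraints that would be C(6,3) = 20 routes.
5 is below but to the left of 3: going 3 → 5 would need a leftward move and 5 → 3 an upward move, so no right/down-only route can visit both required cells.
No route satisfies every constraint, so the count is 0.

0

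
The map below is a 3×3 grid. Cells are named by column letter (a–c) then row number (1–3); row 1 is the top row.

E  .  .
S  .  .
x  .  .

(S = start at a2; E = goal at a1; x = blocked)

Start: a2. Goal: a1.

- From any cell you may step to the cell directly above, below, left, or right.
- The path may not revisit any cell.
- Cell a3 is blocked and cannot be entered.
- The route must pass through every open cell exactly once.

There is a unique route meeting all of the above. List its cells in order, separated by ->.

a2 -> b2 -> b3 -> c3 -> c2 -> c1 -> b1 -> a1

Need to visit all 8 open cells exactly once, starting at a2 and ending at a1.
Cell b3 has only two open neighbours (b2 and c3), so the path must pass straight through it: one of those is the cell it's entered from and the other is where it exits.
Route from a2: right 1 to b2, down 1 to b3, right 1 to c3, up 2 to c1, left 2 to a1 — 7 moves in all.
Check: all 8 open cells covered.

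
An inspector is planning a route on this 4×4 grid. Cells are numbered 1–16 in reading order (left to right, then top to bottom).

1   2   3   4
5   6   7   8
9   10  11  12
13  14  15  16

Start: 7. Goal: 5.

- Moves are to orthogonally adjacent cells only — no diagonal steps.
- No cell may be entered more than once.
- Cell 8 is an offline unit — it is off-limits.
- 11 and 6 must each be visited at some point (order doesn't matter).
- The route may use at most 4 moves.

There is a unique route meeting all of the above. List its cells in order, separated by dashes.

7 - 11 - 10 - 6 - 5

The budget equals the shortest possible length, so every move has to be on a shortest route through the required cells.
Route from 7: down 1 to 11, left 1 to 10, up 1 to 6, left 1 to 5 — 4 moves in all.
Check: all required cells visited; 4 ≤ 4 moves.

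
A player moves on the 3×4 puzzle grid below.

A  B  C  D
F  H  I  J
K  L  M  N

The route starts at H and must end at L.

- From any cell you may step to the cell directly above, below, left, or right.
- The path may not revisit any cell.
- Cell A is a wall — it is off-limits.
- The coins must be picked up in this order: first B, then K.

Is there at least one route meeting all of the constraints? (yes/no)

Even ignoring the required order, no revisit-free route from H to L manages to pass through all of B and K: branching out from H, every path either misses one of them or, having collected them, can no longer reach L without re-entering a cell.

no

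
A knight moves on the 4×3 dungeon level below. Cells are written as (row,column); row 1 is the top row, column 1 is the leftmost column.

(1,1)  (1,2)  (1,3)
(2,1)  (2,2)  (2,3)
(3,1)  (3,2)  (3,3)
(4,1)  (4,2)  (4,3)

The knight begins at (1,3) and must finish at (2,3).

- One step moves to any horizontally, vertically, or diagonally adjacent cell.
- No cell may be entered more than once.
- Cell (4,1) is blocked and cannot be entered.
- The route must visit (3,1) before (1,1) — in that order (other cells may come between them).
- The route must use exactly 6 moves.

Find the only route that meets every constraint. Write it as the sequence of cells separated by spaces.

(1,3) (2,2) (3,1) (2,1) (1,1) (1,2) (2,3)

The waypoints must appear in the order (3,1), (1,1), with no cell reused.
Route from (1,3): 2× down-left (reaching (3,1)), 2× up (reaching (1,1)), right to (1,2), down-right to (2,3) — 6 moves in all.
Check: order respected ((3,1) at step 2, (1,1) at step 4); 6 moves as required.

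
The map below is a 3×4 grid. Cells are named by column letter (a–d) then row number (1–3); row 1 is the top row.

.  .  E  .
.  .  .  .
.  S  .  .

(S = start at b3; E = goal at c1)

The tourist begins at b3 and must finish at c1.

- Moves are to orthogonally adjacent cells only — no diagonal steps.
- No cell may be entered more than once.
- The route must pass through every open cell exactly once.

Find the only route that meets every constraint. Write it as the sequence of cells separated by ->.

Need to visit all 12 open cells exactly once, starting at b3 and ending at c1.
Route from b3: left to a3, 2× up (reaching a1), right to b1, down to b2, right to c2, down to c3, right to d3, 2× up (reaching d1), left to c1 — 11 moves in all.
Check: all 12 open cells covered.

b3 -> a3 -> a2 -> a1 -> b1 -> b2 -> c2 -> c3 -> d3 -> d2 -> d1 -> c1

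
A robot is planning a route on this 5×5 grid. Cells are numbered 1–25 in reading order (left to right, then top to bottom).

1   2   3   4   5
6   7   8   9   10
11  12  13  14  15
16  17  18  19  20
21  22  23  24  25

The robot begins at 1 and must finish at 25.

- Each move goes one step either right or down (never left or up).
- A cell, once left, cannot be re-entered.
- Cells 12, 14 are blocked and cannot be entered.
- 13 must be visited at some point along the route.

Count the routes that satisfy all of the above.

A right/down-only route from 1 to 25 makes exactly 4 down-moves and 4 right-moves in some order.
With no other constraints that would be C(8,4) = 70 routes.
Split at 13 and multiply the segment counts (each segment already excludes blocked cells): 1→13: 3; 13→25: 3; product = 9.
That gives 9 routes.

9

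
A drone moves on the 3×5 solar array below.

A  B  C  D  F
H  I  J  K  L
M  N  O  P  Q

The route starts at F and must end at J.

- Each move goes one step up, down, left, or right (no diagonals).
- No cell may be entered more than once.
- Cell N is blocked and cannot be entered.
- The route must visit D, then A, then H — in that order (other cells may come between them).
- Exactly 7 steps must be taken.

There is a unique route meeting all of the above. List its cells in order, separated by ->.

The waypoints must appear in the order D, A, H, with no cell reused.
Route from F: left 4 to A, down 1 to H, right 2 to J — 7 moves in all.
Check: order respected (D at step 1, A at step 4, H at step 5); 7 moves as required.

F -> D -> C -> B -> A -> H -> I -> J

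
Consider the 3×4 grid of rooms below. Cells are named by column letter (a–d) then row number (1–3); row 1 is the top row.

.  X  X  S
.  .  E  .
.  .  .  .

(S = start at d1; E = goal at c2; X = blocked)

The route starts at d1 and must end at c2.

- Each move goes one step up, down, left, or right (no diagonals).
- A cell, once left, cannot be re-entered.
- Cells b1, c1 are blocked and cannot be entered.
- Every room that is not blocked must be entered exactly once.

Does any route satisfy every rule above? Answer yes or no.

no

Cell a1 has only one open neighbour but is neither the start nor the goal, so a Hamiltonian route would have to both enter and leave it through the same neighbour — impossible without revisiting.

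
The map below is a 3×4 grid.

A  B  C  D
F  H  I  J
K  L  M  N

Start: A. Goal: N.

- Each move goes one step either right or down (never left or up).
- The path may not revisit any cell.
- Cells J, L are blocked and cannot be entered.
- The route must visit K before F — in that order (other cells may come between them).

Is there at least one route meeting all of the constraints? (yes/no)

F lies above K, so going from K to F would need an upward move — but moves only go right/down, so K cannot be visited before F.

no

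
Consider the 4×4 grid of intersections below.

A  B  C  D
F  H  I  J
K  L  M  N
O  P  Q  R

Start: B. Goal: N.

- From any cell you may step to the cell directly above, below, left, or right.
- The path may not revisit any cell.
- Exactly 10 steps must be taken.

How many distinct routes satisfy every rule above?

36

Need simple routes of exactly 10 moves from B to N (Manhattan distance 4, so 3 moves are spent on a detour and 3 undoing it).
Branch systematically from the start, pruning whenever the remaining move budget drops below the Manhattan distance to N or differs from it in parity. Grouping the completions by first move — via H: 8; via A: 14; via C: 14 — and summing: 8 + 14 + 14 = 36.
That gives 36 routes.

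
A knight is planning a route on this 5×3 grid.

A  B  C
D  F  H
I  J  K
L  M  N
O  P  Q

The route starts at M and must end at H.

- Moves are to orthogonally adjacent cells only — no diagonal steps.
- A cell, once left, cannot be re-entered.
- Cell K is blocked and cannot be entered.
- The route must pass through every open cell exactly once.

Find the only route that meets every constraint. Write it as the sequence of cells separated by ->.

M -> N -> Q -> P -> O -> L -> I -> J -> F -> D -> A -> B -> C -> H

Need to visit all 14 open cells exactly once, starting at M and ending at H.
Route from M: right to N, down to Q, 2× left (reaching O), 2× up (reaching I), right to J, up to F, left to D, up to A, 2× right (reaching C), down to H — 13 moves in all.
Check: all 14 open cells covered.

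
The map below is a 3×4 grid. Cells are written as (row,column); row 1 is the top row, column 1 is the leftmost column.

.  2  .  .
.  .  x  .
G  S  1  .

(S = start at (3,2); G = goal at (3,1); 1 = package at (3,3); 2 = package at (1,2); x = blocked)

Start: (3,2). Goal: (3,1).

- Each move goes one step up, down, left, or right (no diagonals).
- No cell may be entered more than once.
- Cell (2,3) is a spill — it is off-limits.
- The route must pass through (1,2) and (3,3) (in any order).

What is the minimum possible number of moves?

Any route passes through (1,2) and (3,3) in some order between (3,2) and (3,1). Summing Manhattan distances along each leg and taking the cheapest ordering ((3,2) → (3,3) → (1,2) → (3,1)) gives a lower bound of 1 + 3 + 3 = 7 moves.
The shortest route satisfying every rule uses 9 moves: (3,2) → (3,3) → (3,4) → (2,4) → (1,4) → (1,3) → (1,2) → (2,2) → (2,1) → (3,1).
The bound of 7 isn't tight here; checking systematically, no route of length 7 through 8 satisfies every constraint, so 9 is the minimum.

9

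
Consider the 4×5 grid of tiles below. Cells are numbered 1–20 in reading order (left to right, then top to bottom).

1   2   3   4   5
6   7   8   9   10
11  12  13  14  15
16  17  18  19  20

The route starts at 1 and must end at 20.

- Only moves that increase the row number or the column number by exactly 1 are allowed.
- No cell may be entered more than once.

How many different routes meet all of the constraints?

A right/down-only route from 1 to 20 makes exactly 3 down-moves and 4 right-moves in some order.
With no other constraints that would be C(7,3) = 35 routes.
That gives 35 routes.

35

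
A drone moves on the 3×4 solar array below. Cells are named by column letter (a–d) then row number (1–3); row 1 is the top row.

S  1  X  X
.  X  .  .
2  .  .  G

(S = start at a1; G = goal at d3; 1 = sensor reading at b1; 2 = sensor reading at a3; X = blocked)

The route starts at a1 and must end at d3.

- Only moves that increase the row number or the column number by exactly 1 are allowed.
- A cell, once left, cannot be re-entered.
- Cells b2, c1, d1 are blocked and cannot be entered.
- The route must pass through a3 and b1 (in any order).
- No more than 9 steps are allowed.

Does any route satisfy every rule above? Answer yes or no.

a3 is below but to the left of b1: going b1 → a3 would need a leftward move and a3 → b1 an upward move, so no right/down-only route can visit both required cells.

no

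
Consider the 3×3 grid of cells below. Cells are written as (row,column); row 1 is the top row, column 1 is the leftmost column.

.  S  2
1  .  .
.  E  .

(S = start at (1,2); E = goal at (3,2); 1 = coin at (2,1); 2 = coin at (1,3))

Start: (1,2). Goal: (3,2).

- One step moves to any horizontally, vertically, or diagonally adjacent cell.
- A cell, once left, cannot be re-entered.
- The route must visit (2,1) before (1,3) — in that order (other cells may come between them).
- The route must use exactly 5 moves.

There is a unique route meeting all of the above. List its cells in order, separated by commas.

The waypoints must appear in the order (2,1), (1,3), with no cell reused.
Route from (1,2): down-left 1 to (2,1), right 1 to (2,2), up-right 1 to (1,3), down 1 to (2,3), down-left 1 to (3,2) — 5 moves in all.
Check: order respected (1 at step 1, 2 at step 3); 5 moves as required.

(1,2), (2,1), (2,2), (1,3), (2,3), (3,2)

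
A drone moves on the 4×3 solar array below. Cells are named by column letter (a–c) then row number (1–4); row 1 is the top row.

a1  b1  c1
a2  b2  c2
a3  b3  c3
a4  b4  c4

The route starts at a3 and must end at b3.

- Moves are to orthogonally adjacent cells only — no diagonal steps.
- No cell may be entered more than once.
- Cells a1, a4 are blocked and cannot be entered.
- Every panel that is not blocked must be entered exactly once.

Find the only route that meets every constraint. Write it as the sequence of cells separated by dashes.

Need to visit all 10 open cells exactly once, starting at a3 and ending at b3.
Cell c1 has only two open neighbours (c2 and b1), so the path must pass straight through it: one of those is the cell it's entered from and the other is where it exits.
Route from a3: up to a2, right to b2, up to b1, right to c1, 3× down (reaching c4), left to b4, up to b3 — 9 moves in all.
Check: all 10 open cells covered.

a3 - a2 - b2 - b1 - c1 - c2 - c3 - c4 - b4 - b3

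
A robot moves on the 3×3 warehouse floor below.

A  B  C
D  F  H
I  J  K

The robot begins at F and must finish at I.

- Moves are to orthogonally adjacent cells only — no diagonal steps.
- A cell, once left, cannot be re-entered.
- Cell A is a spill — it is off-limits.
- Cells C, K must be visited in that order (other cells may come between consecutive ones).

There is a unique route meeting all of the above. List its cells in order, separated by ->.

The waypoints must appear in the order C, K, with no cell reused.
Route from F: up 1 to B, right 1 to C, down 2 to K, left 2 to I — 6 moves in all.
Check: order respected (C at step 2, K at step 4).

F -> B -> C -> H -> K -> J -> I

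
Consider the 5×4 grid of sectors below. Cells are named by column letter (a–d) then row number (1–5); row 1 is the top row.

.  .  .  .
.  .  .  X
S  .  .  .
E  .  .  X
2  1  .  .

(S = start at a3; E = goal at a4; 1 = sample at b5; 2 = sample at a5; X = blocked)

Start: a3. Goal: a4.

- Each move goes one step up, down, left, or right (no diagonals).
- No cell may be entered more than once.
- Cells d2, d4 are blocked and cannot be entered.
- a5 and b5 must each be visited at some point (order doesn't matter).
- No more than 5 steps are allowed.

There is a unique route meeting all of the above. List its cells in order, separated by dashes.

a3 - b3 - b4 - b5 - a5 - a4

The 5-move cap with required stops at a5, b5 leaves no slack for detours.
Route from a3: right to b3, 2× down (reaching b5), left to a5, up to a4 — 5 moves in all.
Check: all required cells visited; 5 ≤ 5 moves.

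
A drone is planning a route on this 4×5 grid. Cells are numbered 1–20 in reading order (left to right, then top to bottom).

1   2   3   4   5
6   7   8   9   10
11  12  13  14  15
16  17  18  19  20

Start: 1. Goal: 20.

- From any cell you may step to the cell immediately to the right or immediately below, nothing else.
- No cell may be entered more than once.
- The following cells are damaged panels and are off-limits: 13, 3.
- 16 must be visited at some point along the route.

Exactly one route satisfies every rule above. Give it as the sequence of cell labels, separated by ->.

1 -> 6 -> 11 -> 16 -> 17 -> 18 -> 19 -> 20

Moves only go right or down, so the column and row indices never decrease.
Route from 1: down 3 to 16, right 4 to 20 — 7 moves in all.
Check: all required cells visited.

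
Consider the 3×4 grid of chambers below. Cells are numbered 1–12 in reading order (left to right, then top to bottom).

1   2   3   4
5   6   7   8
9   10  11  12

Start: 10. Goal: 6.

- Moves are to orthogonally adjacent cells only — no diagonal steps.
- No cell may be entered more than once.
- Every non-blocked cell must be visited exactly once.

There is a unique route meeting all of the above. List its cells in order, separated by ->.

Need to visit all 12 open cells exactly once, starting at 10 and ending at 6.
Route from 10: left to 9, 2× up (reaching 1), 3× right (reaching 4), 2× down (reaching 12), left to 11, up to 7, left to 6 — 11 moves in all.
Check: all 12 open cells covered.

10 -> 9 -> 5 -> 1 -> 2 -> 3 -> 4 -> 8 -> 12 -> 11 -> 7 -> 6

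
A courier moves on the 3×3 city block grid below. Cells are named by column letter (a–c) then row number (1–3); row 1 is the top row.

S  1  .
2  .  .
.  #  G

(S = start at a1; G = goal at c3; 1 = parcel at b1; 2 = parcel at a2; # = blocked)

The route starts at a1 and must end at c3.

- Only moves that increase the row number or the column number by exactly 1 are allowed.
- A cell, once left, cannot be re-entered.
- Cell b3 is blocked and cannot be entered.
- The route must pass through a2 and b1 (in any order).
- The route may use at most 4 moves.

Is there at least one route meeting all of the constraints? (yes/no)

no

a2 is below but to the left of b1: going b1 → a2 would need a leftward move and a2 → b1 an upward move, so no right/down-only route can visit both required cells.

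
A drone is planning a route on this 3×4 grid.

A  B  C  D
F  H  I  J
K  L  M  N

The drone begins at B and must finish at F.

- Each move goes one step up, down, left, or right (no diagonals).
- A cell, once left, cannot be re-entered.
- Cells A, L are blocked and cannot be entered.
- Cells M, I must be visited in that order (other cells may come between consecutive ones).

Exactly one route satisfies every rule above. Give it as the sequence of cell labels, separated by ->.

B -> C -> D -> J -> N -> M -> I -> H -> F

The waypoints must appear in the order M, I, with no cell reused.
Route from B: 2× right (reaching D), 2× down (reaching N), left to M, up to I, 2× left (reaching F) — 8 moves in all.
Check: order respected (M at step 5, I at step 6).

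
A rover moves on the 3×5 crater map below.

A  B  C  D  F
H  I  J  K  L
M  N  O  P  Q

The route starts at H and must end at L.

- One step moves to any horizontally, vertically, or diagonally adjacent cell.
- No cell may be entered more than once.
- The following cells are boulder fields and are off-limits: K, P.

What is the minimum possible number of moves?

With diagonal moves allowed, the Chebyshev distance max(|Δrow|,|Δcol|) from H to L is 4, so at least 4 moves are needed.
A route of 4 moves achieves this: H → B → C → D → L.
Since 4 matches the lower bound, it is optimal.

4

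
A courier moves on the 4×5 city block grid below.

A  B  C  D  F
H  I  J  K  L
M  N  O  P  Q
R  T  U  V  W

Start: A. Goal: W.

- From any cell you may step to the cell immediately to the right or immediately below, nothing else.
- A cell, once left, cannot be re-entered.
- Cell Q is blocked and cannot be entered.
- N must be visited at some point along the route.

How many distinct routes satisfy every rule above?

9

A right/down-only route from A to W makes exactly 3 down-moves and 4 right-moves in some order.
With no other constraints that would be C(7,3) = 35 routes.
Split at N and multiply the segment counts (each segment already excludes blocked cells): A→N: 3; N→W: 3; product = 9.
That gives 9 routes.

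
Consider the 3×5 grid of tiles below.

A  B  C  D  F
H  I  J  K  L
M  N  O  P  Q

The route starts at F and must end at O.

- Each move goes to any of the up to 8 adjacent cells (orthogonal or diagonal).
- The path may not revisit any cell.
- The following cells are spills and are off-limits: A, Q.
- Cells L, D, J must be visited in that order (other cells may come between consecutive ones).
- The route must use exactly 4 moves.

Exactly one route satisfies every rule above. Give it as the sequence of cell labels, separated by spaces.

F L D J O

The waypoints must appear in the order L, D, J, with no cell reused.
Route from F: down to L, up-left to D, down-left to J, down to O — 4 moves in all.
Check: order respected (L at step 1, D at step 2, J at step 3); 4 moves as required.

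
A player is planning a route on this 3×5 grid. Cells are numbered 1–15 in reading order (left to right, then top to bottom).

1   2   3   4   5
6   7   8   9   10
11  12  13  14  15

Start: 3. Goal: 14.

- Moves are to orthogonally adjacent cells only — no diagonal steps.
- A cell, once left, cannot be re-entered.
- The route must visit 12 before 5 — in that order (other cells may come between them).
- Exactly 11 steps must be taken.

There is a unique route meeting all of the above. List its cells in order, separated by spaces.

3 2 7 12 13 8 9 4 5 10 15 14

The waypoints must appear in the order 12, 5, with no cell reused.
Route from 3: left 1 to 2, down 2 to 12, right 1 to 13, up 1 to 8, right 1 to 9, up 1 to 4, right 1 to 5, down 2 to 15, left 1 to 14 — 11 moves in all.
Check: order respected (12 at step 3, 5 at step 8); 11 moves as required.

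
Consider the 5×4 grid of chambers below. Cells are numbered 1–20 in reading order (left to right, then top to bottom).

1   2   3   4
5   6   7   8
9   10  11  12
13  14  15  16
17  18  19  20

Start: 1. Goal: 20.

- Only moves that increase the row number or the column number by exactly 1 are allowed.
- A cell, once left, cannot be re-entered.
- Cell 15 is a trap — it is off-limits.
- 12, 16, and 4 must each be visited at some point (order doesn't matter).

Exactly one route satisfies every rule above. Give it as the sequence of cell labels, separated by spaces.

1 2 3 4 8 12 16 20

Moves only go right or down, so the column and row indices never decrease.
Route from 1: 3× right (reaching 4), 4× down (reaching 20) — 7 moves in all.
Check: all required cells visited.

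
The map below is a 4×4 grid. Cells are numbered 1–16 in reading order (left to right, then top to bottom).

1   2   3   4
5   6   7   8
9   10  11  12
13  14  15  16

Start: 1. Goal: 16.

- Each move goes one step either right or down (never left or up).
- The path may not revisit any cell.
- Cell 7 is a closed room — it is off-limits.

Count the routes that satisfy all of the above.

A right/down-only route from 1 to 16 makes exactly 3 down-moves and 3 right-moves in some order.
With no other constraints that would be C(6,3) = 20 routes.
Subtract routes through each blocked cell (inclusion–exclusion for overlaps): − through 7: 9 → 11.
That gives 11 routes.

11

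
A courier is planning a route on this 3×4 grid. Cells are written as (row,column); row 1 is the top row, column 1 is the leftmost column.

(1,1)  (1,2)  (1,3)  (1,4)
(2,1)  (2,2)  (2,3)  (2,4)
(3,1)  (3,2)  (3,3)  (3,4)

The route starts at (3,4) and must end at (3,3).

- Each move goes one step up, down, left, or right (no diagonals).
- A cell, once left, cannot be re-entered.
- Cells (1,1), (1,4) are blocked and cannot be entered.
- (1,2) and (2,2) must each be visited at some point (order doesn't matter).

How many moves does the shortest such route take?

Any route passes through (1,2) and (2,2) in some order between (3,4) and (3,3). Summing Manhattan distances along each leg and taking the cheapest ordering ((3,4) → (1,2) → (2,2) → (3,3)) gives a lower bound of 4 + 1 + 2 = 7 moves.
A route of 7 moves achieves this: (3,4) → (2,4) → (2,3) → (1,3) → (1,2) → (2,2) → (3,2) → (3,3).
Since 7 matches the lower bound, it is optimal.

7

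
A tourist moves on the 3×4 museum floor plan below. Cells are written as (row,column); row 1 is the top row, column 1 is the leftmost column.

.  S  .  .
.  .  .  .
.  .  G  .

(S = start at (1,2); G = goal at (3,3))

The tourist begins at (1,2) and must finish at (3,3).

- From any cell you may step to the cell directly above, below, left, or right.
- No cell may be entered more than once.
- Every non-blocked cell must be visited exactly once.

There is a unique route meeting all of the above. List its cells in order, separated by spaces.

Need to visit all 12 open cells exactly once, starting at (1,2) and ending at (3,3).
Cell (1,1) has only two open neighbours ((2,1) and (1,2)), so the path must pass straight through it: one of those is the cell it's entered from and the other is where it exits.
Route from (1,2): left to (1,1), 2× down (reaching (3,1)), right to (3,2), up to (2,2), right to (2,3), up to (1,3), right to (1,4), 2× down (reaching (3,4)), left to (3,3) — 11 moves in all.
Check: all 12 open cells covered.

(1,2) (1,1) (2,1) (3,1) (3,2) (2,2) (2,3) (1,3) (1,4) (2,4) (3,4) (3,3)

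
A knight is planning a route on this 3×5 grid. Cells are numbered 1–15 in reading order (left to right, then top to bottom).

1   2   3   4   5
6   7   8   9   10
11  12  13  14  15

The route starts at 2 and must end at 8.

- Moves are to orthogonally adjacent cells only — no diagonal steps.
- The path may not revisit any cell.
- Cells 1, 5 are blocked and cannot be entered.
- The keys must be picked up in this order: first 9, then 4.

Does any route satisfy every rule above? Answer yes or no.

yes

One route that works: 2 → 7 → 12 → 13 → 14 → 9 → 4 → 3 → 8.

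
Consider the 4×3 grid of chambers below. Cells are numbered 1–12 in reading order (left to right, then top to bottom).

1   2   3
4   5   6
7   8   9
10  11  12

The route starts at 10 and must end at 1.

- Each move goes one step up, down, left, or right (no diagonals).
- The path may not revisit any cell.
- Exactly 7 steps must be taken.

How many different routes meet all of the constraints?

16

Need simple routes of exactly 7 moves from 10 to 1 (Manhattan distance 3, so 2 moves are spent on a detour and 2 undoing it).
Branch systematically from the start, pruning whenever the remaining move budget drops below the Manhattan distance to 1 or differs from it in parity. Grouping the completions by first move — via 7: 5; via 11: 11 — and summing: 5 + 11 = 16.
That gives 16 routes.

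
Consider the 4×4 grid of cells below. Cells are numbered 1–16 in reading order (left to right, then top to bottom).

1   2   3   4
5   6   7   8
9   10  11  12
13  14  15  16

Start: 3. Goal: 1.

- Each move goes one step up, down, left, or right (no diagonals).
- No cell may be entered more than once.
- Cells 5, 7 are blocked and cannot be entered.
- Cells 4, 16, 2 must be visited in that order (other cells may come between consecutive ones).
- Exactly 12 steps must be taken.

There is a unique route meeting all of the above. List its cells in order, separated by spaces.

3 4 8 12 16 15 14 13 9 10 6 2 1

The waypoints must appear in the order 4, 16, 2, with no cell reused.
Route from 3: right 1 to 4, down 3 to 16, left 3 to 13, up 1 to 9, right 1 to 10, up 2 to 2, left 1 to 1 — 12 moves in all.
Check: order respected (4 at step 1, 16 at step 4, 2 at step 11); 12 moves as required.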